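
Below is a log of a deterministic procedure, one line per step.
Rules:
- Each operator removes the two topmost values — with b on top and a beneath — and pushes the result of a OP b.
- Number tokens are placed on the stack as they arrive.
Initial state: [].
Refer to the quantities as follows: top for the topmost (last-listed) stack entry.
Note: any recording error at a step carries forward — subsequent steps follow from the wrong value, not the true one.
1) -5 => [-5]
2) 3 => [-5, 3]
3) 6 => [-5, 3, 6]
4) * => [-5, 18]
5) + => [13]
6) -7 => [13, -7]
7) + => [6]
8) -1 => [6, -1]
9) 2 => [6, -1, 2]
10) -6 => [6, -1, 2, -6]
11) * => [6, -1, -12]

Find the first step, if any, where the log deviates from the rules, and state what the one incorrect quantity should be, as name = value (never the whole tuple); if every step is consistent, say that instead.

Recomputing the run from the initial state:
step 1: [-5]
step 2: [-5, 3]
step 3: [-5, 3, 6]
step 4: [-5, 18]
step 5: [13]
step 6: [13, -7]
step 7: [6]
step 8: [6, -1]
step 9: [6, -1, 2]
step 10: [6, -1, 2, -6]
step 11: [6, -1, -12]
This matches the log at every step.

no error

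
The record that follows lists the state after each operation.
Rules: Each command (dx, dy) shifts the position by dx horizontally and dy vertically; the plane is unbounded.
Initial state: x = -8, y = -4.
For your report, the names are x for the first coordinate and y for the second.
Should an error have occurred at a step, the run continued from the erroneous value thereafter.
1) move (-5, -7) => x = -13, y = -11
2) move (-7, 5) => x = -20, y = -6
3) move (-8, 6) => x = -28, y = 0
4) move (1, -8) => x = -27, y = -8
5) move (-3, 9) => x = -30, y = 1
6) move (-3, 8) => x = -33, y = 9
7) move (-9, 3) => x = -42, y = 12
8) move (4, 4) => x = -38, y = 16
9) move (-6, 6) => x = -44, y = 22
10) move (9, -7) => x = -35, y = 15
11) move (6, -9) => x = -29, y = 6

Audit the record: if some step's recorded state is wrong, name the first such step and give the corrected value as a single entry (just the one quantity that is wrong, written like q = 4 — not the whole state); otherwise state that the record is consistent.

step 1: x = -8 + (-5) = -13, y = -4 + (-7) = -11 -> checks out
step 2: x = -13 + (-7) = -20, y = -11 + (5) = -6 -> agrees with the record
step 3: x = -20 + (-8) = -28, y = -6 + (6) = 0 -> exactly as logged
step 4: x = -28 + (1) = -27, y = 0 + (-8) = -8 -> confirmed correct
step 5: x = -27 + (-3) = -30, y = -8 + (9) = 1 -> agrees with the record
step 6: x = -30 + (-3) = -33, y = 1 + (8) = 9 -> no discrepancy
step 7: x = -33 + (-9) = -42, y = 9 + (3) = 12 -> in agreement
step 8: x = -42 + (4) = -38, y = 12 + (4) = 16 -> checks out
step 9: x = -38 + (-6) = -44, y = 16 + (6) = 22 -> matches
step 10: x = -44 + (9) = -35, y = 22 + (-7) = 15 -> same as recorded
step 11: x = -35 + (6) = -29, y = 15 + (-9) = 6 -> verified
The whole run recomputes cleanly — no discrepancies.

no error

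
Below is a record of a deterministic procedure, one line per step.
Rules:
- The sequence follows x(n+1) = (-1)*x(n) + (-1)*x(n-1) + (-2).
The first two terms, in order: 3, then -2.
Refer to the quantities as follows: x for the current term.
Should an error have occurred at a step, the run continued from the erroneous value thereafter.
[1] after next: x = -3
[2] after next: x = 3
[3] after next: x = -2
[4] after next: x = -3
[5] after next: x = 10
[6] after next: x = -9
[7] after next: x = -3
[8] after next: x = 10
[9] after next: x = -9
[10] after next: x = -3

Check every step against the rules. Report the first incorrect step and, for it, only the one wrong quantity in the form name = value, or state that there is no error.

1. x = -1*(-2) + (-1)*(3) + (-2) = -3 (confirmed correct)
2. x = -1*(-3) + (-1)*(-2) + (-2) = 3 (same as recorded)
3. x = -1*(3) + (-1)*(-3) + (-2) = -2 (confirmed correct)
4. x = -1*(-2) + (-1)*(3) + (-2) = -3 (checks out)
5. x = -1*(-3) + (-1)*(-2) + (-2) = 3 (not what was recorded)
Step 5 is the first one off; corrected, x = 3.

step 5, x = 3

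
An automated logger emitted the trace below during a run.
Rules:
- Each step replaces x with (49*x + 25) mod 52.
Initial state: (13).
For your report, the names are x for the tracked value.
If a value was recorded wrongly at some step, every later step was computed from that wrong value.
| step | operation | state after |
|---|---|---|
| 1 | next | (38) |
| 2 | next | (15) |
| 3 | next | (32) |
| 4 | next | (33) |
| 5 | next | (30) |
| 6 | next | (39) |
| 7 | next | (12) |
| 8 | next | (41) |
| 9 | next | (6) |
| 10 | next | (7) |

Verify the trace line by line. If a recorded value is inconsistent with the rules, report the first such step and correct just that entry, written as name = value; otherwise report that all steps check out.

Recomputing the run from the initial state:
step 1: x = 38
step 2: x = 15
step 3: x = 32
step 4: x = 33
step 5: x = 30
step 6: x = 39
step 7: x = 12
step 8: x = 41
step 9: x = 6
step 10: x = 7
This matches the trace at every step.

no error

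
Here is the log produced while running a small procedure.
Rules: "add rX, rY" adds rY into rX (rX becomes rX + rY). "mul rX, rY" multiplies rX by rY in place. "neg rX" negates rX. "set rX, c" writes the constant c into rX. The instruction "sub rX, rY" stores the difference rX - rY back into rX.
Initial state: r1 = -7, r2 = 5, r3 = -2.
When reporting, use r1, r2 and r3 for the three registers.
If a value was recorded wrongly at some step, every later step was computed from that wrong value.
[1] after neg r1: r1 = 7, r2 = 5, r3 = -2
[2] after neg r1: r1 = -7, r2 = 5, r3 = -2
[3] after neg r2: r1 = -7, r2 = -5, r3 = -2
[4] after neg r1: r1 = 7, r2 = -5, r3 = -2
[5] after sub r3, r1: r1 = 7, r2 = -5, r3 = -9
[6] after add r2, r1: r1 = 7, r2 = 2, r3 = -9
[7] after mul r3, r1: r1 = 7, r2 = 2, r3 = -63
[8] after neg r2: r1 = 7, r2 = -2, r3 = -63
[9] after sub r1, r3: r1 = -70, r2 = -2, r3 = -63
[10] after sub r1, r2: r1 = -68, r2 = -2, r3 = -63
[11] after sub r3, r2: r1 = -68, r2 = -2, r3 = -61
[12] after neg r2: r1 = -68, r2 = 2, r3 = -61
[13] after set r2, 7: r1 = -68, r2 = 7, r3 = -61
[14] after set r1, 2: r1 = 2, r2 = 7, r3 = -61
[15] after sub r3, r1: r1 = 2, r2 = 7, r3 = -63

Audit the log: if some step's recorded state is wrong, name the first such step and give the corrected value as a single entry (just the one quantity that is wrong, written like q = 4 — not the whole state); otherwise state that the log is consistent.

step 1: r1 = -(-7) = 7 -> agrees with the log
step 2: r1 = -(7) = -7 -> consistent with the log
step 3: r2 = -(5) = -5 -> checks out
step 4: r1 = -(-7) = 7 -> checks out
step 5: r3 = -2 - 7 = -9 -> same as recorded
step 6: r2 = -5 + 7 = 2 -> confirmed correct
step 7: r3 = -9 * 7 = -63 -> exactly as logged
step 8: r2 = -(2) = -2 -> matches
step 9: r1 = 7 - -63 = 70 -> not what was recorded
The audit stops at step 9: the recorded entry is wrong and should be r1 = 70.

step 9, r1 = 70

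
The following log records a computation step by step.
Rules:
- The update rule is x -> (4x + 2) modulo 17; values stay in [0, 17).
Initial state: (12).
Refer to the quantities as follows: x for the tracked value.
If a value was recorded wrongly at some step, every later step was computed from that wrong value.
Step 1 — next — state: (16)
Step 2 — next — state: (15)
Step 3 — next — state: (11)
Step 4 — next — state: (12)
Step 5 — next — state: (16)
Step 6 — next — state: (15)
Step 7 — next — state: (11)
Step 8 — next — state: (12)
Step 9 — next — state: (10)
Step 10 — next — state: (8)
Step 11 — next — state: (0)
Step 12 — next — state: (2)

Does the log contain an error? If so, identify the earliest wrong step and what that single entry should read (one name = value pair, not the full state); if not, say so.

Step 1: x = (4*12 + 2) mod 17 = 16 — checks out.
Step 2: x = (4*16 + 2) mod 17 = 15 — consistent with the log.
Step 3: x = (4*15 + 2) mod 17 = 11 — same as recorded.
Step 4: x = (4*11 + 2) mod 17 = 12 — verified.
Step 5: x = (4*12 + 2) mod 17 = 16 — verified.
Step 6: x = (4*16 + 2) mod 17 = 15 — in agreement.
Step 7: x = (4*15 + 2) mod 17 = 11 — agrees with the log.
Step 8: x = (4*11 + 2) mod 17 = 12 — same as recorded.
Step 9: x = (4*12 + 2) mod 17 = 16 — the entry is off here.
That makes step 9 the first incorrect line — x = 16 is what it should show.

step 9, x = 16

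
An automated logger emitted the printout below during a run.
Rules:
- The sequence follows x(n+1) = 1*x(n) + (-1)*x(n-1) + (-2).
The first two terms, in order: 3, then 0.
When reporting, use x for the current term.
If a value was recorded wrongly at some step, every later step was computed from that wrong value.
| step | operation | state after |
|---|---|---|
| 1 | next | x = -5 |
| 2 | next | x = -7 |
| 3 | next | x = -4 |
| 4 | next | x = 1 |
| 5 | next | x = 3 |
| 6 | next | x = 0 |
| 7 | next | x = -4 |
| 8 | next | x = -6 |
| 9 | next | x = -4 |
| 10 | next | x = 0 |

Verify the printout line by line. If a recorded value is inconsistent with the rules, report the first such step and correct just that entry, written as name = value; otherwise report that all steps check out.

step 7, x = -5

1. x = 1*(0) + (-1)*(3) + (-2) = -5 (agrees with the printout)
2. x = 1*(-5) + (-1)*(0) + (-2) = -7 (confirmed correct)
3. x = 1*(-7) + (-1)*(-5) + (-2) = -4 (consistent with the printout)
4. x = 1*(-4) + (-1)*(-7) + (-2) = 1 (consistent with the printout)
5. x = 1*(1) + (-1)*(-4) + (-2) = 3 (no discrepancy)
6. x = 1*(3) + (-1)*(1) + (-2) = 0 (no discrepancy)
7. x = 1*(0) + (-1)*(3) + (-2) = -5 (the printout has a different value)
The audit stops at step 7: the recorded entry is wrong and should be x = -5.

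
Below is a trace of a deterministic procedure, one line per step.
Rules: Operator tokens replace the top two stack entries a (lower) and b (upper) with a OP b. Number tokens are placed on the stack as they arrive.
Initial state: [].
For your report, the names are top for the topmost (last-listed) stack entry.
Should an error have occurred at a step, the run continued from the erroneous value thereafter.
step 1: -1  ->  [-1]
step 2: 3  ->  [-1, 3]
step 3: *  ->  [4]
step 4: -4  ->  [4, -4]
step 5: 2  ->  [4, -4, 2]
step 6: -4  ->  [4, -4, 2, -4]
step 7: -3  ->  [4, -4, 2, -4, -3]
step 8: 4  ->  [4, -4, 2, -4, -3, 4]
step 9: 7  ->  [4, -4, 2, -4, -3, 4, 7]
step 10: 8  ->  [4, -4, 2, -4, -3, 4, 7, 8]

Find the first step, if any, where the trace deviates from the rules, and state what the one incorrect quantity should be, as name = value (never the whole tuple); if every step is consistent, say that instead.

step 3, top = -3

Recomputing the run from the initial state:
step 1: [-1]
step 2: [-1, 3]
step 3: [-3]
step 4: [-3, -4]
step 5: [-3, -4, 2]
step 6: [-3, -4, 2, -4]
step 7: [-3, -4, 2, -4, -3]
step 8: [-3, -4, 2, -4, -3, 4]
step 9: [-3, -4, 2, -4, -3, 4, 7]
step 10: [-3, -4, 2, -4, -3, 4, 7, 8]
The first disagreement with the trace is at step 3, where the value should be top = -3.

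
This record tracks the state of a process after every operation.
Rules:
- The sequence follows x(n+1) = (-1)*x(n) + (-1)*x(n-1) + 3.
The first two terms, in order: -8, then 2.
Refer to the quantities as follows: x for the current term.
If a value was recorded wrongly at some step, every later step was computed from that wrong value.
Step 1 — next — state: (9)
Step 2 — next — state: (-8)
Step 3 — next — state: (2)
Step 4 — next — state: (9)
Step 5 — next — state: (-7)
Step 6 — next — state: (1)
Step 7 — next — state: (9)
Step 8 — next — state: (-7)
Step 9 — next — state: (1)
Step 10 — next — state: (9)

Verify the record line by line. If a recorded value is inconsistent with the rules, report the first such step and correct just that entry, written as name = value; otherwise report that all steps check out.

step 5, x = -8

Recomputing the run from the initial state:
step 1: x = 9
step 2: x = -8
step 3: x = 2
step 4: x = 9
step 5: x = -8
step 6: x = 2
step 7: x = 9
step 8: x = -8
step 9: x = 2
step 10: x = 9
The first disagreement with the record is at step 5, where the value should be x = -8.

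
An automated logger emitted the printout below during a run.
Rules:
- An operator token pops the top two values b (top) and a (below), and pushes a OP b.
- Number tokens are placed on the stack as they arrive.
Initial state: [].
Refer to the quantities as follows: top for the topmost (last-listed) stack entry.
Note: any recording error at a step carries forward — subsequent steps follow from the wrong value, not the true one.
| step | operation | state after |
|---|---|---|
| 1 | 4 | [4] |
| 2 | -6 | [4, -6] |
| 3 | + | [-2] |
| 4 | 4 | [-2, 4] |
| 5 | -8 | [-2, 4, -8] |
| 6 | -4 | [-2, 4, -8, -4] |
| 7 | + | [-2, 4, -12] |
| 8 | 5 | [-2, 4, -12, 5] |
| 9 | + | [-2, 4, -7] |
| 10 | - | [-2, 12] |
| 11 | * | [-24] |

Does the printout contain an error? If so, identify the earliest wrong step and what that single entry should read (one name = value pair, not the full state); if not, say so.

step 10, top = 11

Recomputing the run from the initial state:
step 1: [4]
step 2: [4, -6]
step 3: [-2]
step 4: [-2, 4]
step 5: [-2, 4, -8]
step 6: [-2, 4, -8, -4]
step 7: [-2, 4, -12]
step 8: [-2, 4, -12, 5]
step 9: [-2, 4, -7]
step 10: [-2, 11]
step 11: [-22]
The first disagreement with the printout is at step 10, where the value should be top = 11.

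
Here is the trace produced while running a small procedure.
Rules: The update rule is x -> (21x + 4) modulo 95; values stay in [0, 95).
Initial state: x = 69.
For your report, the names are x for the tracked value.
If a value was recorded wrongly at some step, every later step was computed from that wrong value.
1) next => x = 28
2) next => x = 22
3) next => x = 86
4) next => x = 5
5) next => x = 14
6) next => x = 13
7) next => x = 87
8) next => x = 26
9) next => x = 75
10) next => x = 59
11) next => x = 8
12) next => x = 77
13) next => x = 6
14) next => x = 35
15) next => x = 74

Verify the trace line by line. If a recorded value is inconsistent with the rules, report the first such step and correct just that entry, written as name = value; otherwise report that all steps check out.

Recomputing the run from the initial state:
step 1: x = 28
step 2: x = 22
step 3: x = 86
step 4: x = 5
step 5: x = 14
step 6: x = 13
step 7: x = 87
step 8: x = 26
step 9: x = 75
step 10: x = 59
step 11: x = 8
step 12: x = 77
step 13: x = 6
step 14: x = 35
step 15: x = 74
This matches the trace at every step.

no error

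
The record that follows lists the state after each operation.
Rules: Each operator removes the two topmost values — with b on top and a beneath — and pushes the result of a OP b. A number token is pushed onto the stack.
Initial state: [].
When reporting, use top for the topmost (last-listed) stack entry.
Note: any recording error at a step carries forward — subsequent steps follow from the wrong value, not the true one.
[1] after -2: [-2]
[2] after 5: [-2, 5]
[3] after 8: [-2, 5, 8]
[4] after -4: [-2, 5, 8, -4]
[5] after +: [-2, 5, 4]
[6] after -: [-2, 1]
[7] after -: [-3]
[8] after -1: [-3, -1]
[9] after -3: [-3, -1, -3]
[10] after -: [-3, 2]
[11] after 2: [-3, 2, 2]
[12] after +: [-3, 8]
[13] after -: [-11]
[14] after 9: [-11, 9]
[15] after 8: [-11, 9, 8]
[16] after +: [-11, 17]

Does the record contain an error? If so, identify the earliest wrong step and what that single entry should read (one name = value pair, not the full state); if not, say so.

step 12, top = 4

step 1: push -2: top = -2 -> exactly as logged
step 2: push 5: top = 5 -> consistent with the record
step 3: push 8: top = 8 -> in agreement
step 4: push -4: top = -4 -> confirmed correct
step 5: 8 + -4 = 4 -> verified
step 6: 5 - 4 = 1 -> exactly as logged
step 7: -2 - 1 = -3 -> verified
step 8: push -1: top = -1 -> in agreement
step 9: push -3: top = -3 -> verified
step 10: -1 - -3 = 2 -> consistent with the record
step 11: push 2: top = 2 -> same as recorded
step 12: 2 + 2 = 4 -> a discrepancy with the record
So the first discrepancy is step 12, where the right value is top = 4.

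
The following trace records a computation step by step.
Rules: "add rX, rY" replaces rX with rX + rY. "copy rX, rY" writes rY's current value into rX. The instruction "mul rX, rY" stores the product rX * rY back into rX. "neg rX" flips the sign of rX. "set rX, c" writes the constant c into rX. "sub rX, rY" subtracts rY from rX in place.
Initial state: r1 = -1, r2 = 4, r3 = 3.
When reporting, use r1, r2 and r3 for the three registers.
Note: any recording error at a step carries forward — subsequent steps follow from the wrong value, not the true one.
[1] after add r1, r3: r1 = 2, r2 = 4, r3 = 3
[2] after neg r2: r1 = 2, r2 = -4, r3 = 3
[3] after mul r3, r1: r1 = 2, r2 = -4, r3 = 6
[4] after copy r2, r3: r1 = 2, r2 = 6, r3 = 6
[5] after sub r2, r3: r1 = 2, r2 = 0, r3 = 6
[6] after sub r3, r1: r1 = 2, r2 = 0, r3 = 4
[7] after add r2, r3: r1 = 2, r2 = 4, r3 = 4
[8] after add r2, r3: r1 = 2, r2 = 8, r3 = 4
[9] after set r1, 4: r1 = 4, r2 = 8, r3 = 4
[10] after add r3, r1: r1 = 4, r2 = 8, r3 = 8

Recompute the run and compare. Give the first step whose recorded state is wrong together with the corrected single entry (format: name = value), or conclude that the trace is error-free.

no error

Step 1: r1 = -1 + 3 = 2 — in agreement.
Step 2: r2 = -(4) = -4 — same as recorded.
Step 3: r3 = 3 * 2 = 6 — verified.
Step 4: r2 = 6 — consistent with the trace.
Step 5: r2 = 6 - 6 = 0 — exactly as logged.
Step 6: r3 = 6 - 2 = 4 — consistent with the trace.
Step 7: r2 = 0 + 4 = 4 — in agreement.
Step 8: r2 = 4 + 4 = 8 — verified.
Step 9: r1 = 4 — no discrepancy.
Step 10: r3 = 4 + 4 = 8 — matches.
The whole run recomputes cleanly — no discrepancies.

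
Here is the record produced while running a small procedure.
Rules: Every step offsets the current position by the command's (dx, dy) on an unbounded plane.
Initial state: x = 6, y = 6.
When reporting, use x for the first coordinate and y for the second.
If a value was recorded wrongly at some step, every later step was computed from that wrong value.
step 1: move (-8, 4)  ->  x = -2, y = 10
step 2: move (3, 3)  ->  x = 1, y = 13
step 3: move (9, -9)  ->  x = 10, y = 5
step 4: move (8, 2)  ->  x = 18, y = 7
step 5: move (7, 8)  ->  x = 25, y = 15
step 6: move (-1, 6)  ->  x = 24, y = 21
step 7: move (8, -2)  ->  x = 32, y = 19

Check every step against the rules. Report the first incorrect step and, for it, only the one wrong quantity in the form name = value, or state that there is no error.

step 3, y = 4

Recomputing the run from the initial state:
step 1: x = -2, y = 10
step 2: x = 1, y = 13
step 3: x = 10, y = 4
step 4: x = 18, y = 6
step 5: x = 25, y = 14
step 6: x = 24, y = 20
step 7: x = 32, y = 18
The first disagreement with the record is at step 3, where the value should be y = 4.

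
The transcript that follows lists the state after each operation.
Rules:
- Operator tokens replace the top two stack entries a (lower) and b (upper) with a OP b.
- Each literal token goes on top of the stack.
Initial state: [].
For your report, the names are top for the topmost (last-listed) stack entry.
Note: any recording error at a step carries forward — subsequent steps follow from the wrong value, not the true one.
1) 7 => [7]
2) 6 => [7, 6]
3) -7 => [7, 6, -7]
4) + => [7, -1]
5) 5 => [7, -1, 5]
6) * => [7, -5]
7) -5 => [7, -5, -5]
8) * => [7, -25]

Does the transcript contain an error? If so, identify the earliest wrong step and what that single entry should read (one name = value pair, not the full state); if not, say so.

1. push 7: top = 7 (consistent with the transcript)
2. push 6: top = 6 (in agreement)
3. push -7: top = -7 (confirmed correct)
4. 6 + -7 = -1 (verified)
5. push 5: top = 5 (exactly as logged)
6. -1 * 5 = -5 (in agreement)
7. push -5: top = -5 (exactly as logged)
8. -5 * -5 = 25 (the transcript has a different value)
That makes step 8 the first incorrect line — top = 25 is what it should show.

step 8, top = 25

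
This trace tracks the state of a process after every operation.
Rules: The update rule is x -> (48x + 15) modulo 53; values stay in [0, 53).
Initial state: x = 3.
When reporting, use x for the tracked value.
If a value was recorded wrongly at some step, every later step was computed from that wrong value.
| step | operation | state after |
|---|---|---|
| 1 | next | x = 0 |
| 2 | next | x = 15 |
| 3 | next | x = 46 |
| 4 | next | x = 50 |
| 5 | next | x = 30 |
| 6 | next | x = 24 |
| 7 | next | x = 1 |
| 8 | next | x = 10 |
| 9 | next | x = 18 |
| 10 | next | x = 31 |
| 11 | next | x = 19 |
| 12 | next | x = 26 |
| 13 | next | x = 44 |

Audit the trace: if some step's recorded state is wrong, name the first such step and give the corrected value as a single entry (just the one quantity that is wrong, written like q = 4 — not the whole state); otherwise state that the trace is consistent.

no error

step 1: x = (48*3 + 15) mod 53 = 0 -> verified
step 2: x = (48*0 + 15) mod 53 = 15 -> in agreement
step 3: x = (48*15 + 15) mod 53 = 46 -> agrees with the trace
step 4: x = (48*46 + 15) mod 53 = 50 -> consistent with the trace
step 5: x = (48*50 + 15) mod 53 = 30 -> in agreement
step 6: x = (48*30 + 15) mod 53 = 24 -> checks out
step 7: x = (48*24 + 15) mod 53 = 1 -> consistent with the trace
step 8: x = (48*1 + 15) mod 53 = 10 -> matches
step 9: x = (48*10 + 15) mod 53 = 18 -> agrees with the trace
step 10: x = (48*18 + 15) mod 53 = 31 -> exactly as logged
step 11: x = (48*31 + 15) mod 53 = 19 -> confirmed correct
step 12: x = (48*19 + 15) mod 53 = 26 -> exactly as logged
step 13: x = (48*26 + 15) mod 53 = 44 -> consistent with the trace
Every step is consistent.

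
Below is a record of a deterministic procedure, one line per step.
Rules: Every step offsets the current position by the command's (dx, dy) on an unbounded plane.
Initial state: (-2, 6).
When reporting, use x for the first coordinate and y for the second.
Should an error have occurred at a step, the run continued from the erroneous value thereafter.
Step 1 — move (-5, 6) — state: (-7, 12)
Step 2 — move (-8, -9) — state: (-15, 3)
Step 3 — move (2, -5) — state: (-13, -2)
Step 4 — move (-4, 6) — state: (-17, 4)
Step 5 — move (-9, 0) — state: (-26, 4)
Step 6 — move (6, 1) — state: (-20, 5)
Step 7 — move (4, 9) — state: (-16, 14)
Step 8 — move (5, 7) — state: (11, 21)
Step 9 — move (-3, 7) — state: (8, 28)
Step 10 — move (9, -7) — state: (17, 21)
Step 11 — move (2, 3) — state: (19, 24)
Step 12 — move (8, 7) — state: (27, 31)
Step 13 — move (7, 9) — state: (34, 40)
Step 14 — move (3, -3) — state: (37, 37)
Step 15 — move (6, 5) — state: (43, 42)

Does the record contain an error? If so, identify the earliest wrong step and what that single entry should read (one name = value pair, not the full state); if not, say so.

1. x = -2 + (-5) = -7, y = 6 + (6) = 12 (consistent with the record)
2. x = -7 + (-8) = -15, y = 12 + (-9) = 3 (no discrepancy)
3. x = -15 + (2) = -13, y = 3 + (-5) = -2 (no discrepancy)
4. x = -13 + (-4) = -17, y = -2 + (6) = 4 (verified)
5. x = -17 + (-9) = -26, y = 4 + (0) = 4 (exactly as logged)
6. x = -26 + (6) = -20, y = 4 + (1) = 5 (in agreement)
7. x = -20 + (4) = -16, y = 5 + (9) = 14 (matches)
8. x = -16 + (5) = -11, y = 14 + (7) = 21 (not what was recorded)
First deviation found at step 8; the corrected entry is x = -11.

step 8, x = -11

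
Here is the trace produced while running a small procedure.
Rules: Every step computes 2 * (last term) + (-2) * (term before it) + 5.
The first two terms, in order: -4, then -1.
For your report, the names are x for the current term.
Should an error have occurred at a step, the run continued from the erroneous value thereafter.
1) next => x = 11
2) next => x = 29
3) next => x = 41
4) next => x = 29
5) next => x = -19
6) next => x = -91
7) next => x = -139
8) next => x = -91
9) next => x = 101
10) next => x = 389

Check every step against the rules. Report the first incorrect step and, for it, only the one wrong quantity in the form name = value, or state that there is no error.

no error

1. x = 2*(-1) + (-2)*(-4) + (5) = 11 (in agreement)
2. x = 2*(11) + (-2)*(-1) + (5) = 29 (matches)
3. x = 2*(29) + (-2)*(11) + (5) = 41 (verified)
4. x = 2*(41) + (-2)*(29) + (5) = 29 (exactly as logged)
5. x = 2*(29) + (-2)*(41) + (5) = -19 (no discrepancy)
6. x = 2*(-19) + (-2)*(29) + (5) = -91 (in agreement)
7. x = 2*(-91) + (-2)*(-19) + (5) = -139 (consistent with the trace)
8. x = 2*(-139) + (-2)*(-91) + (5) = -91 (in agreement)
9. x = 2*(-91) + (-2)*(-139) + (5) = 101 (same as recorded)
10. x = 2*(101) + (-2)*(-91) + (5) = 389 (checks out)
All entries verified; no error found.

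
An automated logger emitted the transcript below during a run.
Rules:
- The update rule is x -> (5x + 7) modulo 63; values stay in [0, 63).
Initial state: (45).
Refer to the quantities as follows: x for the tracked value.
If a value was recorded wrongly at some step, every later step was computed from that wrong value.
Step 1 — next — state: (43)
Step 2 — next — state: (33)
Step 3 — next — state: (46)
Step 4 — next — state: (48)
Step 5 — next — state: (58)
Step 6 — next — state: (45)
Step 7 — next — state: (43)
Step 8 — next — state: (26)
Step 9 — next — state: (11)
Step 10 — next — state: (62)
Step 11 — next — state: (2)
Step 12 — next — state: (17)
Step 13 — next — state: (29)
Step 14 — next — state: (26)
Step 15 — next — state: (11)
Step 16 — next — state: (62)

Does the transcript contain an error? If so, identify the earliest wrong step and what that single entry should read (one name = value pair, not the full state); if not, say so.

step 1: x = (5*45 + 7) mod 63 = 43 -> checks out
step 2: x = (5*43 + 7) mod 63 = 33 -> same as recorded
step 3: x = (5*33 + 7) mod 63 = 46 -> verified
step 4: x = (5*46 + 7) mod 63 = 48 -> verified
step 5: x = (5*48 + 7) mod 63 = 58 -> consistent with the transcript
step 6: x = (5*58 + 7) mod 63 = 45 -> confirmed correct
step 7: x = (5*45 + 7) mod 63 = 43 -> agrees with the transcript
step 8: x = (5*43 + 7) mod 63 = 33 -> this is not what the transcript shows
The audit stops at step 8: the recorded entry is wrong and should be x = 33.

step 8, x = 33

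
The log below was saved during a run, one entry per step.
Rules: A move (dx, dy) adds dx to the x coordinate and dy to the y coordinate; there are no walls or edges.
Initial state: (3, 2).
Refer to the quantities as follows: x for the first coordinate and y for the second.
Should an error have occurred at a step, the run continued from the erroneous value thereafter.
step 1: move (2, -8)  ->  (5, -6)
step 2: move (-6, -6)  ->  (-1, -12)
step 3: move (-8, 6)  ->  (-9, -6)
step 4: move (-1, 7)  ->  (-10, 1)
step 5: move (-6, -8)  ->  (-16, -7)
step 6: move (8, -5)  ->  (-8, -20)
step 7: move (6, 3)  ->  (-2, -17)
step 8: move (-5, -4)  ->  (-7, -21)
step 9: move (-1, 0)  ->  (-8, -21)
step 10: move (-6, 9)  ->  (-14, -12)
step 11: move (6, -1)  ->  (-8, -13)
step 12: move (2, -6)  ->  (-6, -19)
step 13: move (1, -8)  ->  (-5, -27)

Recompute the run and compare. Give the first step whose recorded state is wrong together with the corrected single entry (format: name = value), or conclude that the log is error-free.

step 6, y = -12

step 1: x = 3 + (2) = 5, y = 2 + (-8) = -6 -> checks out
step 2: x = 5 + (-6) = -1, y = -6 + (-6) = -12 -> verified
step 3: x = -1 + (-8) = -9, y = -12 + (6) = -6 -> consistent with the log
step 4: x = -9 + (-1) = -10, y = -6 + (7) = 1 -> consistent with the log
step 5: x = -10 + (-6) = -16, y = 1 + (-8) = -7 -> confirmed correct
step 6: x = -16 + (8) = -8, y = -7 + (-5) = -12 -> this is not what the log shows
First deviation found at step 6; the corrected entry is y = -12.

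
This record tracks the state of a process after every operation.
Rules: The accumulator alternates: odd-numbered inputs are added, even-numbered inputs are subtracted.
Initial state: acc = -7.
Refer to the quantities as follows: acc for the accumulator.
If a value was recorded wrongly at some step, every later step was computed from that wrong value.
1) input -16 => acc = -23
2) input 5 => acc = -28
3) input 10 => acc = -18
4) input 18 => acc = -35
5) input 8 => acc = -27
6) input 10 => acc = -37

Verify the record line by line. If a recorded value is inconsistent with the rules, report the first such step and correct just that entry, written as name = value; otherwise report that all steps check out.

Recomputing the run from the initial state:
step 1: acc = -23
step 2: acc = -28
step 3: acc = -18
step 4: acc = -36
step 5: acc = -28
step 6: acc = -38
The first disagreement with the record is at step 4, where the value should be acc = -36.

step 4, acc = -36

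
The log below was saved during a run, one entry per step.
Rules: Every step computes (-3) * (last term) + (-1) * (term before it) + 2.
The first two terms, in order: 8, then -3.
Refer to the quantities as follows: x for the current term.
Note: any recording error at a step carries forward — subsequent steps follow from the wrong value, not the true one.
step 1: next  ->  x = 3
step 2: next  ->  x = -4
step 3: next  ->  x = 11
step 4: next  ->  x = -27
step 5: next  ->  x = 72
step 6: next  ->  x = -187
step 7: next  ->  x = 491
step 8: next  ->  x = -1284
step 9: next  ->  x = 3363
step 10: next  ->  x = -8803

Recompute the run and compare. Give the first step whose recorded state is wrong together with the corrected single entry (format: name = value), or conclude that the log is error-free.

step 1: x = -3*(-3) + (-1)*(8) + (2) = 3 -> agrees with the log
step 2: x = -3*(3) + (-1)*(-3) + (2) = -4 -> verified
step 3: x = -3*(-4) + (-1)*(3) + (2) = 11 -> checks out
step 4: x = -3*(11) + (-1)*(-4) + (2) = -27 -> checks out
step 5: x = -3*(-27) + (-1)*(11) + (2) = 72 -> same as recorded
step 6: x = -3*(72) + (-1)*(-27) + (2) = -187 -> in agreement
step 7: x = -3*(-187) + (-1)*(72) + (2) = 491 -> no discrepancy
step 8: x = -3*(491) + (-1)*(-187) + (2) = -1284 -> checks out
step 9: x = -3*(-1284) + (-1)*(491) + (2) = 3363 -> no discrepancy
step 10: x = -3*(3363) + (-1)*(-1284) + (2) = -8803 -> same as recorded
Each recorded entry agrees with the recomputation.

no error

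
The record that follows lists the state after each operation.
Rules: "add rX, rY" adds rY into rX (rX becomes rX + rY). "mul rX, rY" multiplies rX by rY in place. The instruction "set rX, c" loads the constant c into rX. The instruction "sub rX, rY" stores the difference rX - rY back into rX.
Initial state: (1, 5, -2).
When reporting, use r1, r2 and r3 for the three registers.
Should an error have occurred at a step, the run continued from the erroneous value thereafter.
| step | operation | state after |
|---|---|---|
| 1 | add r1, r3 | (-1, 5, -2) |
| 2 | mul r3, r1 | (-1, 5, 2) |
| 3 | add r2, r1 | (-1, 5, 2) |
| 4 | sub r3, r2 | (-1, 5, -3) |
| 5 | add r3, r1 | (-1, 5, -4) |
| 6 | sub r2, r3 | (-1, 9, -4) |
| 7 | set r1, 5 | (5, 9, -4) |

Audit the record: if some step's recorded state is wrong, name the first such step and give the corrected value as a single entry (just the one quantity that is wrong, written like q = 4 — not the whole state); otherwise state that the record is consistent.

Recomputing the run from the initial state:
step 1: r1 = -1, r2 = 5, r3 = -2
step 2: r1 = -1, r2 = 5, r3 = 2
step 3: r1 = -1, r2 = 4, r3 = 2
step 4: r1 = -1, r2 = 4, r3 = -2
step 5: r1 = -1, r2 = 4, r3 = -3
step 6: r1 = -1, r2 = 7, r3 = -3
step 7: r1 = 5, r2 = 7, r3 = -3
The first disagreement with the record is at step 3, where the value should be r2 = 4.

step 3, r2 = 4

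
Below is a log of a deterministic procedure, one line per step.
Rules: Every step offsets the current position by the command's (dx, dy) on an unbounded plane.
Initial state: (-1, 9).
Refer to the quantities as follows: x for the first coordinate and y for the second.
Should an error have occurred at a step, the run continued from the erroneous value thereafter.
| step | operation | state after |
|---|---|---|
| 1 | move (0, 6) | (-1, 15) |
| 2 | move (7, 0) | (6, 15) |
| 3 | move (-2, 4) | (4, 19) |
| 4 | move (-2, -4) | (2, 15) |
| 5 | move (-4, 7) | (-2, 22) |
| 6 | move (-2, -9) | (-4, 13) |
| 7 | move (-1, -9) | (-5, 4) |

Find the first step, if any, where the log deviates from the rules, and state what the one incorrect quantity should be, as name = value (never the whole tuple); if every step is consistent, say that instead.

1. x = -1 + (0) = -1, y = 9 + (6) = 15 (matches)
2. x = -1 + (7) = 6, y = 15 + (0) = 15 (consistent with the log)
3. x = 6 + (-2) = 4, y = 15 + (4) = 19 (consistent with the log)
4. x = 4 + (-2) = 2, y = 19 + (-4) = 15 (agrees with the log)
5. x = 2 + (-4) = -2, y = 15 + (7) = 22 (confirmed correct)
6. x = -2 + (-2) = -4, y = 22 + (-9) = 13 (consistent with the log)
7. x = -4 + (-1) = -5, y = 13 + (-9) = 4 (same as recorded)
No step deviates from the rules.

no error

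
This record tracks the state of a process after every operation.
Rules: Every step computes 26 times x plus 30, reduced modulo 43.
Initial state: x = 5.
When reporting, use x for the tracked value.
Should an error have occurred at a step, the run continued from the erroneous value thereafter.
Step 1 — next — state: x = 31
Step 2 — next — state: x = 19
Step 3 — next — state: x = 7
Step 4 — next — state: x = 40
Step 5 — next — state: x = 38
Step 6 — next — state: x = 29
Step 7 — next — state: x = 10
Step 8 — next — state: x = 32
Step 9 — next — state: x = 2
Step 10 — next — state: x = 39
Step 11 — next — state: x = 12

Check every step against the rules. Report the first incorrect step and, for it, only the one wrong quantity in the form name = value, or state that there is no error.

Step 1: x = (26*5 + 30) mod 43 = 31 — no discrepancy.
Step 2: x = (26*31 + 30) mod 43 = 19 — checks out.
Step 3: x = (26*19 + 30) mod 43 = 8 — the recorded entry deviates here.
First incorrect step: 3; the correct value is x = 8.

step 3, x = 8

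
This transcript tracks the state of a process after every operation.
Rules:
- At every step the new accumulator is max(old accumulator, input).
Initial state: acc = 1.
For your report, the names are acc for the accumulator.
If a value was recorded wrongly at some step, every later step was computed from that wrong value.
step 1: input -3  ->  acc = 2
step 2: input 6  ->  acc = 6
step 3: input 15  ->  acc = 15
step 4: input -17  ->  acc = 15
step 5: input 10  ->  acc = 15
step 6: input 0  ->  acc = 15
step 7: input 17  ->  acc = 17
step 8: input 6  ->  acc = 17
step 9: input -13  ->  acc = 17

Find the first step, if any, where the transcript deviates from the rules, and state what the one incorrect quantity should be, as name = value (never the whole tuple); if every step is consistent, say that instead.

Step 1: acc = max(1, -3) = 1 — this is not what the transcript shows.
Step 1 is the first one off; corrected, acc = 1.

step 1, acc = 1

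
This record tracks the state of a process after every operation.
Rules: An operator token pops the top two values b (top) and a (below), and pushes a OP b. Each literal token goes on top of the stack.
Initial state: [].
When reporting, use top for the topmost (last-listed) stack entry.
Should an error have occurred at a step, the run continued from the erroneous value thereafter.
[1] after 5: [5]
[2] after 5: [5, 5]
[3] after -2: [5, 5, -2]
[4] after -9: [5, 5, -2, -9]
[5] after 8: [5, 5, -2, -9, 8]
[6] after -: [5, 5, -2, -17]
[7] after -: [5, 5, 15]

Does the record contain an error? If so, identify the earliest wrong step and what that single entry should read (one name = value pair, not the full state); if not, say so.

no error

Recomputing the run from the initial state:
step 1: [5]
step 2: [5, 5]
step 3: [5, 5, -2]
step 4: [5, 5, -2, -9]
step 5: [5, 5, -2, -9, 8]
step 6: [5, 5, -2, -17]
step 7: [5, 5, 15]
This matches the record at every step.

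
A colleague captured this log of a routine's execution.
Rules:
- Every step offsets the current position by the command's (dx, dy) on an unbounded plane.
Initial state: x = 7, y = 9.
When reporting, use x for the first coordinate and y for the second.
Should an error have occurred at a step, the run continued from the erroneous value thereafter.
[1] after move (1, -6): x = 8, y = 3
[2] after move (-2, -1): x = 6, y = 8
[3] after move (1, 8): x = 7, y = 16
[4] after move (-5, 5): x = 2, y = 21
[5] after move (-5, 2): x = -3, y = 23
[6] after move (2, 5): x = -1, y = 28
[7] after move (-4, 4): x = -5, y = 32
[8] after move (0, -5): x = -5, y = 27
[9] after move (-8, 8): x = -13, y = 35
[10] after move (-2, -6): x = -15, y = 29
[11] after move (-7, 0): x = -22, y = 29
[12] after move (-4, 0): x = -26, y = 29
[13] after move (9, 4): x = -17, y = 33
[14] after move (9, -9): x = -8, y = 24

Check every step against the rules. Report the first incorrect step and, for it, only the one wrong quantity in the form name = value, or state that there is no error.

step 2, y = 2

step 1: x = 7 + (1) = 8, y = 9 + (-6) = 3 -> matches
step 2: x = 8 + (-2) = 6, y = 3 + (-1) = 2 -> first mismatch against the log
First deviation found at step 2; the corrected entry is y = 2.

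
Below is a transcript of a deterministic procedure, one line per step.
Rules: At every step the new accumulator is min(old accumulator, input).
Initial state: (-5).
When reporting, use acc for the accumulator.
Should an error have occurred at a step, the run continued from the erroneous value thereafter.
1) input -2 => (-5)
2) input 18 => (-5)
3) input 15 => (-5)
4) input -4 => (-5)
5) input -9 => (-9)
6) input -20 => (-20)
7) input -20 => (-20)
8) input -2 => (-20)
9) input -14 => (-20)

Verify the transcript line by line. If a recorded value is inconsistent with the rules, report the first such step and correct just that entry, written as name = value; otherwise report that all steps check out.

1. acc = min(-5, -2) = -5 (in agreement)
2. acc = min(-5, 18) = -5 (exactly as logged)
3. acc = min(-5, 15) = -5 (verified)
4. acc = min(-5, -4) = -5 (no discrepancy)
5. acc = min(-5, -9) = -9 (no discrepancy)
6. acc = min(-9, -20) = -20 (exactly as logged)
7. acc = min(-20, -20) = -20 (exactly as logged)
8. acc = min(-20, -2) = -20 (exactly as logged)
9. acc = min(-20, -14) = -20 (consistent with the transcript)
Every step is consistent.

no error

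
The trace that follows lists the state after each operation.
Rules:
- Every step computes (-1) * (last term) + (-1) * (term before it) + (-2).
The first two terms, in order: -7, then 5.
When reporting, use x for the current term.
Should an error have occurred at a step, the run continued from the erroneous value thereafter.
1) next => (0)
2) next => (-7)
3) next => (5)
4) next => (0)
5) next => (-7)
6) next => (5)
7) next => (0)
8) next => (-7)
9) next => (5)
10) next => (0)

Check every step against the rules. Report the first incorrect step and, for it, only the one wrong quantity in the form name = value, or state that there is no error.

Recomputing the run from the initial state:
step 1: x = 0
step 2: x = -7
step 3: x = 5
step 4: x = 0
step 5: x = -7
step 6: x = 5
step 7: x = 0
step 8: x = -7
step 9: x = 5
step 10: x = 0
This matches the trace at every step.

no error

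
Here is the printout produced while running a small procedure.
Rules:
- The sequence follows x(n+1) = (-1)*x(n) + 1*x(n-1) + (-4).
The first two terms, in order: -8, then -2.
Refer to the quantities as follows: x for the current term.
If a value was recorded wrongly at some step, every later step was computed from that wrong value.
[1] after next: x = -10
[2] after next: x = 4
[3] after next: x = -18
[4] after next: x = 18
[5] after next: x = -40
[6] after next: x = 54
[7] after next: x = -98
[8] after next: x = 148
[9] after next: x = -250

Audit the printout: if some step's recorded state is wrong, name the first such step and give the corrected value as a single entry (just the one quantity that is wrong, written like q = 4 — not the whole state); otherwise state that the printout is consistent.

no error

Step 1: x = -1*(-2) + (1)*(-8) + (-4) = -10 — exactly as logged.
Step 2: x = -1*(-10) + (1)*(-2) + (-4) = 4 — agrees with the printout.
Step 3: x = -1*(4) + (1)*(-10) + (-4) = -18 — verified.
Step 4: x = -1*(-18) + (1)*(4) + (-4) = 18 — exactly as logged.
Step 5: x = -1*(18) + (1)*(-18) + (-4) = -40 — in agreement.
Step 6: x = -1*(-40) + (1)*(18) + (-4) = 54 — same as recorded.
Step 7: x = -1*(54) + (1)*(-40) + (-4) = -98 — checks out.
Step 8: x = -1*(-98) + (1)*(54) + (-4) = 148 — verified.
Step 9: x = -1*(148) + (1)*(-98) + (-4) = -250 — no discrepancy.
Nothing is out of place; the run is error-free.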